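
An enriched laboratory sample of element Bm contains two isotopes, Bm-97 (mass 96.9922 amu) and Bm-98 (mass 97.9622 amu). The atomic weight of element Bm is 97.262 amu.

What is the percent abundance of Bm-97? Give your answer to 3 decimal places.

With x = fraction of Bm-97 (so Bm-98 is 1 − x):
96.9922·x + 97.9622·(1 − x) = 97.262
(96.9922 − 97.9622)·x = 97.262 − 97.9622
x = -0.7002 / -0.9700 = 0.72186 → 72.186% Bm-97, 27.814% Bm-98.

72.186%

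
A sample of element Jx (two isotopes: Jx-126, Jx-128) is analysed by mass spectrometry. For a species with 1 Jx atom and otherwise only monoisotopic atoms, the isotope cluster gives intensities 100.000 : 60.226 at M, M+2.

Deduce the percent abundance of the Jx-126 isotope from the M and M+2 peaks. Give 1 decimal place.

62.4%

If p is the fraction of Jx that is Jx-126, then I(M+2)/I(M) = [C(1,1)·p^0·(1−p)] / p^1 = 1·(1−p)/p = 60.226/100.000 = 0.6023
(1−p)/p = 0.6023/1 = 0.6023  ⇒  p = 1/(1 + 0.6023) = 0.6241
Jx-126: 62.4%, Jx-128: 37.6%.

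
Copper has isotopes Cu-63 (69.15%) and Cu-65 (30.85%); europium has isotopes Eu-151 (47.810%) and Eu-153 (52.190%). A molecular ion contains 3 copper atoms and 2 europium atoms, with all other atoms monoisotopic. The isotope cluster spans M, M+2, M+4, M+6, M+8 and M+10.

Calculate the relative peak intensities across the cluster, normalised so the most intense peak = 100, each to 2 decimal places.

Copper pattern (n=3): 0.33065611 : 0.44254842 : 0.19743483 : 0.02936064
Europium pattern (n=2): 0.22857961 : 0.49904078 : 0.27237961
Convolve the two distributions (both contribute in 2-u steps):
  M: 0.33065611×0.22857961 = 0.075581
  M+2: 0.33065611×0.49904078 + 0.44254842×0.22857961 = 0.266168
  M+4: 0.33065611×0.27237961 + 0.44254842×0.49904078 + 0.19743483×0.22857961 = 0.356043
  M+6: 0.44254842×0.27237961 + 0.19743483×0.49904078 + 0.02936064×0.22857961 = 0.225780
  M+8: 0.19743483×0.27237961 + 0.02936064×0.49904078 = 0.068429
  M+10: 0.02936064×0.27237961 = 0.007997
Scale to base peak (0.356043) = 100: 21.23 : 74.76 : 100.00 : 63.41 : 19.22 : 2.25

21.23 : 74.76 : 100.00 : 63.41 : 19.22 : 2.25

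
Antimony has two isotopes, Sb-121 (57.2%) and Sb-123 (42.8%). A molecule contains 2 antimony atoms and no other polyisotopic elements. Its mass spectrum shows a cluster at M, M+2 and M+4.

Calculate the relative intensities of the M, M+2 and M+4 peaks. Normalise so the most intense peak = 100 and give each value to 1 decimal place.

Expanding (0.572 + 0.428)^2:
P(M) = 0.572^2 = 0.327184
P(M+2) = 2 × 0.572^1 × 0.428^1 = 0.489632
P(M+4) = 0.428^2 = 0.183184
The M+2 peak is largest (0.489632); scaling to 100 gives 66.8 : 100.0 : 37.4.

66.8 : 100.0 : 37.4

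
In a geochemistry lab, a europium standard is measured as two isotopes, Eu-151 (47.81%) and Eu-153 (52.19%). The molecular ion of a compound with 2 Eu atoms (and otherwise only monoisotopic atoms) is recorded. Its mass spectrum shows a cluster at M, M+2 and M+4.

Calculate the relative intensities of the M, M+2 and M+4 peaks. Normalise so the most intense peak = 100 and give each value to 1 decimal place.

45.8 : 100.0 : 54.6

Each Eu atom is independently Eu-151 (p = 0.4781) or Eu-153 (q = 0.5219); the cluster is the binomial expansion (p + q)^2.
P(M) = 0.4781^2 = 0.228580
P(M+2) = 2 × 0.4781^1 × 0.5219^1 = 0.499041
P(M+4) = 0.5219^2 = 0.272380
The M+2 peak is largest (0.499041); scaling to 100 gives 45.8 : 100.0 : 54.6.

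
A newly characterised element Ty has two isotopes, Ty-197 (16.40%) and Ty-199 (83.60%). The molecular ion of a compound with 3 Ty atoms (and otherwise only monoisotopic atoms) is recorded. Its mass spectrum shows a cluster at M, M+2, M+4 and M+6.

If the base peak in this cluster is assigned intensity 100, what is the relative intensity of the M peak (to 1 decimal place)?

Binomial terms of (0.1640 + 0.8360)^3: M 0.0044, M+2 0.0675, M+4 0.3439, M+6 0.5843 → M+6 is the base peak.
P(M+6) = C(3,3) × 0.1640^0 × 0.8360^3 = 1 × 1.0000 × 0.58427706 = 0.584277 (base)
P(M) = C(3,0) × 0.1640^3 × 0.8360^0 = 1 × 0.00441094 × 1.0000 = 0.004411
Relative intensity = 0.004411 / 0.584277 × 100 = 0.8

0.8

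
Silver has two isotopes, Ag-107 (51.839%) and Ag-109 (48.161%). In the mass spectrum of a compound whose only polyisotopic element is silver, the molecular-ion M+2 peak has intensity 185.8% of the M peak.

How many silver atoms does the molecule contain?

2

For n independent Ag atoms, I(M+2)/I(M) = n · (abundance Ag-109) / (abundance Ag-107) = n · 0.48161/0.51839.
n = 1.858 × 0.51839/0.48161 = 2.00 ≈ 2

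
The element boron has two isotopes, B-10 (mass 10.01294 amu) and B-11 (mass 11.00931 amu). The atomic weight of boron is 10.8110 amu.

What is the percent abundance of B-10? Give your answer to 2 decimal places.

19.90%

With x = fraction of B-10 (so B-11 is 1 − x):
10.01294·x + 11.00931·(1 − x) = 10.8110
(10.01294 − 11.00931)·x = 10.8110 − 11.00931
x = -0.19831 / -0.99637 = 0.19903 → 19.90% B-10, 80.10% B-11.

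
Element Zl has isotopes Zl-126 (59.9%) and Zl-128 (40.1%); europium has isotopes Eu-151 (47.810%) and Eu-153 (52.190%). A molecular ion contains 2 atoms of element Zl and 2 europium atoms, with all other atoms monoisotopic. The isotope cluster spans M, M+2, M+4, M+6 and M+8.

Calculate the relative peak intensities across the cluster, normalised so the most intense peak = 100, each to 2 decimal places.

21.92 : 77.19 : 100.00 : 56.41 : 11.70

Element Zl pattern (n=2): 0.358801 : 0.480398 : 0.160801
Europium pattern (n=2): 0.22857961 : 0.49904078 : 0.27237961
Convolve the two distributions (both contribute in 2-u steps):
  M: 0.358801×0.22857961 = 0.082015
  M+2: 0.358801×0.49904078 + 0.480398×0.22857961 = 0.288866
  M+4: 0.358801×0.27237961 + 0.480398×0.49904078 + 0.160801×0.22857961 = 0.374224
  M+6: 0.480398×0.27237961 + 0.160801×0.49904078 = 0.211097
  M+8: 0.160801×0.27237961 = 0.043799
Scale to base peak (0.374224) = 100: 21.92 : 77.19 : 100.00 : 56.41 : 11.70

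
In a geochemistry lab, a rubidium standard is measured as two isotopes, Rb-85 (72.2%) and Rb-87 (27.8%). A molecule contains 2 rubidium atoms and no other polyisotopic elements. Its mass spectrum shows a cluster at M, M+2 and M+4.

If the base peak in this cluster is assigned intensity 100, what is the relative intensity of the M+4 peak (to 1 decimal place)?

Term probabilities: M 0.5213, M+2 0.4014, M+4 0.0773. Base peak = M.
P(M) = C(2,0) × 0.722^2 × 0.278^0 = 1 × 0.521284 × 1.0000 = 0.521284 (base)
P(M+4) = C(2,2) × 0.722^0 × 0.278^2 = 1 × 1.0000 × 0.077284 = 0.077284
Relative intensity = 0.077284 / 0.521284 × 100 = 14.8

14.8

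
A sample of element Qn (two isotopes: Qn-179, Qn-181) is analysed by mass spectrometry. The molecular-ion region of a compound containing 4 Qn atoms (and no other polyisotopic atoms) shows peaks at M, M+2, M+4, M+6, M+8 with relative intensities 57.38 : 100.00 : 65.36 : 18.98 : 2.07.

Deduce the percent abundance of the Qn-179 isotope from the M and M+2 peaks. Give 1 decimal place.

If p is the fraction of Qn that is Qn-179, then I(M+2)/I(M) = [C(4,1)·p^3·(1−p)] / p^4 = 4·(1−p)/p = 100.00/57.38 = 1.7428
(1−p)/p = 1.7428/4 = 0.4357  ⇒  p = 1/(1 + 0.4357) = 0.6965
Qn-179: 69.7%, Qn-181: 30.3%.

69.7%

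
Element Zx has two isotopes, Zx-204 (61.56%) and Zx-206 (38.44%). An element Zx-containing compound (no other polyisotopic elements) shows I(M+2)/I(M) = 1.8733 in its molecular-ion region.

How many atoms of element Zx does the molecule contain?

3

With n Zx atoms, P(M+2)/P(M) = C(n,1)·p^(n−1)q / p^n = n·q/p = n · 0.3844/0.6156.
n = 1.8733 × 0.6156/0.3844 = 3.00 ≈ 3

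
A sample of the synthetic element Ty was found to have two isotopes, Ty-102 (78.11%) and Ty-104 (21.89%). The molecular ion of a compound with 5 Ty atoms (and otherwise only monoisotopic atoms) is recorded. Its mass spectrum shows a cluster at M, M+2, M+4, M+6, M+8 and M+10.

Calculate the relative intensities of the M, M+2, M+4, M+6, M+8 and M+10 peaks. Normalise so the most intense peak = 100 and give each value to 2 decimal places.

Expanding (0.7811 + 0.2189)^5:
P(M) = 0.7811^5 = 0.290759
P(M+2) = 5 × 0.7811^4 × 0.2189^1 = 0.407420
P(M+4) = 10 × 0.7811^3 × 0.2189^2 = 0.228355
P(M+6) = 10 × 0.7811^2 × 0.2189^3 = 0.063996
P(M+8) = 5 × 0.7811^1 × 0.2189^4 = 0.008967
P(M+10) = 0.2189^5 = 0.000503
The M+2 peak is largest (0.407420); scaling to 100 gives 71.37 : 100.00 : 56.05 : 15.71 : 2.20 : 0.12.

71.37 : 100.00 : 56.05 : 15.71 : 2.20 : 0.12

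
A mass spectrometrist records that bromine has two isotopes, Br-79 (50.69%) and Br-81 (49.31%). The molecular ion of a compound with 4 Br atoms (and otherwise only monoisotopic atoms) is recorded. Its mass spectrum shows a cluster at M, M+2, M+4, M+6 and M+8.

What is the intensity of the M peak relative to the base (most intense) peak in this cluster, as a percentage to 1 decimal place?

(0.5069 + 0.4931)^4 gives M 0.0660, M+2 0.2569, M+4 0.3749, M+6 0.2431, M+8 0.0591; the largest is M+4.
P(M+4) = C(4,2) × 0.5069^2 × 0.4931^2 = 6 × 0.25694761 × 0.24314761 = 0.374857 (base)
P(M) = C(4,0) × 0.5069^4 × 0.4931^0 = 1 × 0.06602207 × 1.0000 = 0.066022
Relative intensity = 0.066022 / 0.374857 × 100 = 17.6

17.6%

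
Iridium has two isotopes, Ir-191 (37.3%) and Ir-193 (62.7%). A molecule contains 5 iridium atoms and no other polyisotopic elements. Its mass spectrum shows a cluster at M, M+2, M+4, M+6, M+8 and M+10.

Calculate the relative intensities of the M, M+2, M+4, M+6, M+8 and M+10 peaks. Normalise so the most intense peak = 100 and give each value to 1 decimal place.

The 5 Ir atoms are independent, so intensities follow the terms of (0.373 + 0.627)^5.
P(M) = 0.373^5 = 0.007220
P(M+2) = 5 × 0.373^4 × 0.627^1 = 0.060684
P(M+4) = 10 × 0.373^3 × 0.627^2 = 0.204015
P(M+6) = 10 × 0.373^2 × 0.627^3 = 0.342942
P(M+8) = 5 × 0.373^1 × 0.627^4 = 0.288237
P(M+10) = 0.627^5 = 0.096903
The M+6 peak is largest (0.342942); scaling to 100 gives 2.1 : 17.7 : 59.5 : 100.0 : 84.0 : 28.3.

2.1 : 17.7 : 59.5 : 100.0 : 84.0 : 28.3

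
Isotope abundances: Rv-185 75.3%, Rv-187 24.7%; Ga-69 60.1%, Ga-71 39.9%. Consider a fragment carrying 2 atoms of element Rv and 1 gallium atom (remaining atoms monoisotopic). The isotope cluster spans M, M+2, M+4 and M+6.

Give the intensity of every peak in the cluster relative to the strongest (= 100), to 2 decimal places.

Element Rv pattern (n=2): 0.567009 : 0.371982 : 0.061009
Gallium pattern (n=1): 0.6010 : 0.3990
Convolve the two distributions (both contribute in 2-u steps):
  M: 0.567009×0.6010 = 0.340772
  M+2: 0.567009×0.3990 + 0.371982×0.6010 = 0.449798
  M+4: 0.371982×0.3990 + 0.061009×0.6010 = 0.185087
  M+6: 0.061009×0.3990 = 0.024343
Scale to base peak (0.449798) = 100: 75.76 : 100.00 : 41.15 : 5.41

75.76 : 100.00 : 41.15 : 5.41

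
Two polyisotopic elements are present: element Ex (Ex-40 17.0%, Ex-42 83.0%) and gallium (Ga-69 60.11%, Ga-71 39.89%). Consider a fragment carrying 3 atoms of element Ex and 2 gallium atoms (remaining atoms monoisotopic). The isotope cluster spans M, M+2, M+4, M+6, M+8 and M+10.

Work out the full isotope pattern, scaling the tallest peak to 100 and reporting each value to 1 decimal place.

0.5 : 7.3 : 42.0 : 100.0 : 85.4 : 23.5

Element Ex pattern (n=3): 0.004913 : 0.071961 : 0.351339 : 0.571787
Gallium pattern (n=2): 0.36132121 : 0.47955758 : 0.15912121
Convolve the two distributions (both contribute in 2-u steps):
  M: 0.004913×0.36132121 = 0.001775
  M+2: 0.004913×0.47955758 + 0.071961×0.36132121 = 0.028357
  M+4: 0.004913×0.15912121 + 0.071961×0.47955758 + 0.351339×0.36132121 = 0.162237
  M+6: 0.071961×0.15912121 + 0.351339×0.47955758 + 0.571787×0.36132121 = 0.386537
  M+8: 0.351339×0.15912121 + 0.571787×0.47955758 = 0.330110
  M+10: 0.571787×0.15912121 = 0.090983
Scale to base peak (0.386537) = 100: 0.5 : 7.3 : 42.0 : 100.0 : 85.4 : 23.5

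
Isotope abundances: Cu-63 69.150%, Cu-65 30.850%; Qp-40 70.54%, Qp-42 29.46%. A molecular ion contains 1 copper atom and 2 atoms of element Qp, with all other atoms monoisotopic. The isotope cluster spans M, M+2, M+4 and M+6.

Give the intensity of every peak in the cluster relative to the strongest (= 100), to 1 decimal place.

Copper pattern (n=1): 0.6915 : 0.3085
Element Qp pattern (n=2): 0.49758916 : 0.41562168 : 0.08678916
Convolve the two distributions (both contribute in 2-u steps):
  M: 0.6915×0.49758916 = 0.344083
  M+2: 0.6915×0.41562168 + 0.3085×0.49758916 = 0.440909
  M+4: 0.6915×0.08678916 + 0.3085×0.41562168 = 0.188234
  M+6: 0.3085×0.08678916 = 0.026774
Scale to base peak (0.440909) = 100: 78.0 : 100.0 : 42.7 : 6.1

78.0 : 100.0 : 42.7 : 6.1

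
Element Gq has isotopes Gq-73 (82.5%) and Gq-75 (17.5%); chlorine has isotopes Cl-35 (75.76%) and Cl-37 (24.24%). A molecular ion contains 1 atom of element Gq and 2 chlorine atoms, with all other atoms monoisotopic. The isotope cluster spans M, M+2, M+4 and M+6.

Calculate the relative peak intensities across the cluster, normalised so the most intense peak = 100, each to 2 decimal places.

Element Gq pattern (n=1): 0.8250 : 0.1750
Chlorine pattern (n=2): 0.57395776 : 0.36728448 : 0.05875776
Convolve the two distributions (both contribute in 2-u steps):
  M: 0.8250×0.57395776 = 0.473515
  M+2: 0.8250×0.36728448 + 0.1750×0.57395776 = 0.403452
  M+4: 0.8250×0.05875776 + 0.1750×0.36728448 = 0.112750
  M+6: 0.1750×0.05875776 = 0.010283
Scale to base peak (0.473515) = 100: 100.00 : 85.20 : 23.81 : 2.17

100.00 : 85.20 : 23.81 : 2.17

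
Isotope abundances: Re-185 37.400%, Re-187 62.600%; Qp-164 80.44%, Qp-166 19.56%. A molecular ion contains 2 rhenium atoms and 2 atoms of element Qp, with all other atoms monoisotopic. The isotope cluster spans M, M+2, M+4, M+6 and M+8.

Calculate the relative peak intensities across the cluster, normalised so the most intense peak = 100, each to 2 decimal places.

Rhenium pattern (n=2): 0.139876 : 0.468248 : 0.391876
Element Qp pattern (n=2): 0.64705936 : 0.31468128 : 0.03825936
Convolve the two distributions (both contribute in 2-u steps):
  M: 0.139876×0.64705936 = 0.090508
  M+2: 0.139876×0.31468128 + 0.468248×0.64705936 = 0.347001
  M+4: 0.139876×0.03825936 + 0.468248×0.31468128 + 0.391876×0.64705936 = 0.406267
  M+6: 0.468248×0.03825936 + 0.391876×0.31468128 = 0.141231
  M+8: 0.391876×0.03825936 = 0.014993
Scale to base peak (0.406267) = 100: 22.28 : 85.41 : 100.00 : 34.76 : 3.69

22.28 : 85.41 : 100.00 : 34.76 : 3.69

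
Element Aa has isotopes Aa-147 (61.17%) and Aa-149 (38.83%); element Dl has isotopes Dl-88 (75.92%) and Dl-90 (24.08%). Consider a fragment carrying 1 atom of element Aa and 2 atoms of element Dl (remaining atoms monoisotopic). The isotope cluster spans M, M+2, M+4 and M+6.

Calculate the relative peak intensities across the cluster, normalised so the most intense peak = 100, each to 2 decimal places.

78.79 : 100.00 : 39.66 : 5.03

Element Aa pattern (n=1): 0.6117 : 0.3883
Element Dl pattern (n=2): 0.57638464 : 0.36563072 : 0.05798464
Convolve the two distributions (both contribute in 2-u steps):
  M: 0.6117×0.57638464 = 0.352574
  M+2: 0.6117×0.36563072 + 0.3883×0.57638464 = 0.447466
  M+4: 0.6117×0.05798464 + 0.3883×0.36563072 = 0.177444
  M+6: 0.3883×0.05798464 = 0.022515
Scale to base peak (0.447466) = 100: 78.79 : 100.00 : 39.66 : 5.03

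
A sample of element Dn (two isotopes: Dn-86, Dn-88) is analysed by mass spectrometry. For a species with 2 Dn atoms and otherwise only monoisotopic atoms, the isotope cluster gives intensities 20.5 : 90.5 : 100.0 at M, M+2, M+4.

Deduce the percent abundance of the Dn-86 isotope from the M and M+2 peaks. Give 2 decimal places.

Let p = fractional abundance of Dn-86. I(M+2)/I(M) = [C(2,1)·p^1·(1−p)] / p^2 = 2·(1−p)/p = 90.5/20.5 = 4.4146
(1−p)/p = 4.4146/2 = 2.2073  ⇒  p = 1/(1 + 2.2073) = 0.3118
Dn-86: 31.18%, Dn-88: 68.82%.

31.18%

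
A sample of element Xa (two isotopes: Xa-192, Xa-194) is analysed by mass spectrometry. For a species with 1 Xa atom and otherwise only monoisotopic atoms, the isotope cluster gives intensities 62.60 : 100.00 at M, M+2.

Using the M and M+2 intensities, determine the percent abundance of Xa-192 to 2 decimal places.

38.50%

If p is the fraction of Xa that is Xa-192, then I(M+2)/I(M) = [C(1,1)·p^0·(1−p)] / p^1 = 1·(1−p)/p = 100.00/62.60 = 1.5974
(1−p)/p = 1.5974/1 = 1.5974  ⇒  p = 1/(1 + 1.5974) = 0.3850
Xa-192: 38.50%, Xa-194: 61.50%.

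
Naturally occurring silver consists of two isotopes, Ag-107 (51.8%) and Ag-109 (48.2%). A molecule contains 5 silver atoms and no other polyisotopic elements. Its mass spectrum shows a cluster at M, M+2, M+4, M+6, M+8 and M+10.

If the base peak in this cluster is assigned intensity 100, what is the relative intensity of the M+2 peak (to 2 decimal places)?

(0.518 + 0.482)^5 gives M 0.0373, M+2 0.1735, M+4 0.3229, M+6 0.3005, M+8 0.1398, M+10 0.0260; the largest is M+4.
P(M+4) = C(5,2) × 0.518^3 × 0.482^2 = 10 × 0.13899183 × 0.232324 = 0.322911 (base)
P(M+2) = C(5,1) × 0.518^4 × 0.482^1 = 5 × 0.07199777 × 0.4820 = 0.173515
Relative intensity = 0.173515 / 0.322911 × 100 = 53.73

53.73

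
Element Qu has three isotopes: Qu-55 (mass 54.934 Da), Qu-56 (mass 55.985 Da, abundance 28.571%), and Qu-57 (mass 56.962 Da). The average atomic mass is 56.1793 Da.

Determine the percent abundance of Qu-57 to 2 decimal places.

Let x and y be the fractions of Qu-55 and Qu-57. Then x + y = 1 − 0.28571 = 0.71429 and 54.934x + 56.962y = 56.1793 − 0.28571×55.985 = 40.18382565.
Substituting: 54.934x + 56.962(0.71429 − x) = 40.18382565
(54.934 − 56.962)x = -0.50356133  ⇒  x = 0.24830, y = 0.46599
Qu-55: 24.83%, Qu-57: 46.60%.

46.60%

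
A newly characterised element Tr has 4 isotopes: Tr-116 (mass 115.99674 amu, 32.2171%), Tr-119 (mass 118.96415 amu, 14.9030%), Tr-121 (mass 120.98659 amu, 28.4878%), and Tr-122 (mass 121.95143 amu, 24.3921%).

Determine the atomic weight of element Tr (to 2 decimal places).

Average mass = Σ (abundance × isotope mass) = 0.322171 × 115.99674 + 0.149030 × 118.96415 + 0.284878 × 120.98659 + 0.243921 × 121.95143
= 37.370786 + 17.729227 + 34.466418 + 29.746515 = 119.312946 amu

119.31 amu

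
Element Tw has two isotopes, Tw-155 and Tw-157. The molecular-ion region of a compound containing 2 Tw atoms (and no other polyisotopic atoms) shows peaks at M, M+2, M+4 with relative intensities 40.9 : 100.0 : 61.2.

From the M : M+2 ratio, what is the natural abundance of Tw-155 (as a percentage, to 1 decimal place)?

Let p = fractional abundance of Tw-155. I(M+2)/I(M) = [C(2,1)·p^1·(1−p)] / p^2 = 2·(1−p)/p = 100.0/40.9 = 2.4450
(1−p)/p = 2.4450/2 = 1.2225  ⇒  p = 1/(1 + 1.2225) = 0.4499
Tw-155: 45.0%, Tw-157: 55.0%.

45.0%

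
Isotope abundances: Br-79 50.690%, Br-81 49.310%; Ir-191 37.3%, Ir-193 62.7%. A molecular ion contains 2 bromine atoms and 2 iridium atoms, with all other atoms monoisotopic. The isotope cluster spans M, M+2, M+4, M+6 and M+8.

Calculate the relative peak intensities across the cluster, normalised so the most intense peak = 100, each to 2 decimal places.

Bromine pattern (n=2): 0.25694761 : 0.49990478 : 0.24314761
Iridium pattern (n=2): 0.139129 : 0.467742 : 0.393129
Convolve the two distributions (both contribute in 2-u steps):
  M: 0.25694761×0.139129 = 0.035749
  M+2: 0.25694761×0.467742 + 0.49990478×0.139129 = 0.189736
  M+4: 0.25694761×0.393129 + 0.49990478×0.467742 + 0.24314761×0.139129 = 0.368669
  M+6: 0.49990478×0.393129 + 0.24314761×0.467742 = 0.310257
  M+8: 0.24314761×0.393129 = 0.095588
Scale to base peak (0.368669) = 100: 9.70 : 51.47 : 100.00 : 84.16 : 25.93

9.70 : 51.47 : 100.00 : 84.16 : 25.93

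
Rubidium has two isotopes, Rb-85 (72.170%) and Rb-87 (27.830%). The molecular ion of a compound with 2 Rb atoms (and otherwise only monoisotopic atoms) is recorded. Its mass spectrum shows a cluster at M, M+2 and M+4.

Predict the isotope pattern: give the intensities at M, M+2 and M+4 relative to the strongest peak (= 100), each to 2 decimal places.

Each Rb atom is independently Rb-85 (p = 0.72170) or Rb-87 (q = 0.27830); the cluster is the binomial expansion (p + q)^2.
P(M) = 0.72170^2 = 0.520851
P(M+2) = 2 × 0.72170^1 × 0.27830^1 = 0.401698
P(M+4) = 0.27830^2 = 0.077451
The M peak is largest (0.520851); scaling to 100 gives 100.00 : 77.12 : 14.87.

100.00 : 77.12 : 14.87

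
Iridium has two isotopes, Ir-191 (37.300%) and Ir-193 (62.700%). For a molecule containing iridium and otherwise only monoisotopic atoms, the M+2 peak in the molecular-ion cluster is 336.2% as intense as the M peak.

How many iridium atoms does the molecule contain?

For n independent Ir atoms, I(M+2)/I(M) = n · (abundance Ir-193) / (abundance Ir-191) = n · 0.62700/0.37300.
n = 3.362 × 0.37300/0.62700 = 2.00 ≈ 2

2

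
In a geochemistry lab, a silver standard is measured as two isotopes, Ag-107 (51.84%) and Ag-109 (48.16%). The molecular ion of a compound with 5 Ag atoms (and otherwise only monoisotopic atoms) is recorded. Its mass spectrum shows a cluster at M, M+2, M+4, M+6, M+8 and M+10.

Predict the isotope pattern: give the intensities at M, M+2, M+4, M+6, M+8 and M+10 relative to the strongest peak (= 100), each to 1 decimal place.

Expanding (0.5184 + 0.4816)^5:
P(M) = 0.5184^5 = 0.037439
P(M+2) = 5 × 0.5184^4 × 0.4816^1 = 0.173907
P(M+4) = 10 × 0.5184^3 × 0.4816^2 = 0.323123
P(M+6) = 10 × 0.5184^2 × 0.4816^3 = 0.300185
P(M+8) = 5 × 0.5184^1 × 0.4816^4 = 0.139438
P(M+10) = 0.4816^5 = 0.025908
The M+4 peak is largest (0.323123); scaling to 100 gives 11.6 : 53.8 : 100.0 : 92.9 : 43.2 : 8.0.

11.6 : 53.8 : 100.0 : 92.9 : 43.2 : 8.0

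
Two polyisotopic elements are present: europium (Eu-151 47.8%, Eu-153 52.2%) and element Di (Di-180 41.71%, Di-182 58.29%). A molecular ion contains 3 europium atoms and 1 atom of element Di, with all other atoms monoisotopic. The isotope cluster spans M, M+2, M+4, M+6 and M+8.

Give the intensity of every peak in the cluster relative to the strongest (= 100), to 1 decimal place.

Europium pattern (n=3): 0.10921535 : 0.35780594 : 0.39074206 : 0.14223665
Element Di pattern (n=1): 0.4171 : 0.5829
Convolve the two distributions (both contribute in 2-u steps):
  M: 0.10921535×0.4171 = 0.045554
  M+2: 0.10921535×0.5829 + 0.35780594×0.4171 = 0.212902
  M+4: 0.35780594×0.5829 + 0.39074206×0.4171 = 0.371544
  M+6: 0.39074206×0.5829 + 0.14223665×0.4171 = 0.287090
  M+8: 0.14223665×0.5829 = 0.082910
Scale to base peak (0.371544) = 100: 12.3 : 57.3 : 100.0 : 77.3 : 22.3

12.3 : 57.3 : 100.0 : 77.3 : 22.3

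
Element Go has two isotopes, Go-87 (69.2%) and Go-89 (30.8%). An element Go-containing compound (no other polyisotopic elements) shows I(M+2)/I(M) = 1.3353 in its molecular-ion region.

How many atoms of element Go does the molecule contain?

3

With n Go atoms, P(M+2)/P(M) = C(n,1)·p^(n−1)q / p^n = n·q/p = n · 0.308/0.692.
n = 1.3353 × 0.692/0.308 = 3.00 ≈ 3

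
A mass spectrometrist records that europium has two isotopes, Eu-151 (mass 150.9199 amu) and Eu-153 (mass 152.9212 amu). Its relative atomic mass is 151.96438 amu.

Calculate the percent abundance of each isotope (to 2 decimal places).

Writing the weighted mean with unknown fraction x of Eu-151:
150.9199·x + 152.9212·(1 − x) = 151.96438
(150.9199 − 152.9212)·x = 151.96438 − 152.9212
x = -0.95682 / -2.0013 = 0.47810 → 47.81% Eu-151, 52.19% Eu-153.

Eu-151: 47.81%, Eu-153: 52.19%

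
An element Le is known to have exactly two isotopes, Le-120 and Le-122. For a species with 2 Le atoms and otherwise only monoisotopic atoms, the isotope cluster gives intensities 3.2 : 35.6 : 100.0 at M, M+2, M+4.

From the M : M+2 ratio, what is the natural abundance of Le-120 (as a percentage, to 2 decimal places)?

Write p for the Le-120 fraction. I(M+2)/I(M) = [C(2,1)·p^1·(1−p)] / p^2 = 2·(1−p)/p = 35.6/3.2 = 11.1250
(1−p)/p = 11.1250/2 = 5.5625  ⇒  p = 1/(1 + 5.5625) = 0.1524
Le-120: 15.24%, Le-122: 84.76%.

15.24%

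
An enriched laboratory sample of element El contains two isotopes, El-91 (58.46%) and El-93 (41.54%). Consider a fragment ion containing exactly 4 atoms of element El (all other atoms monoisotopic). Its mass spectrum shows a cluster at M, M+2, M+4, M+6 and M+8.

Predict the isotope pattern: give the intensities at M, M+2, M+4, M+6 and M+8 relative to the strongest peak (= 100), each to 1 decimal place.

Expanding (0.5846 + 0.4154)^4:
P(M) = 0.5846^4 = 0.116798
P(M+2) = 4 × 0.5846^3 × 0.4154^1 = 0.331973
P(M+4) = 6 × 0.5846^2 × 0.4154^2 = 0.353836
P(M+6) = 4 × 0.5846^1 × 0.4154^3 = 0.167617
P(M+8) = 0.4154^4 = 0.029776
The M+4 peak is largest (0.353836); scaling to 100 gives 33.0 : 93.8 : 100.0 : 47.4 : 8.4.

33.0 : 93.8 : 100.0 : 47.4 : 8.4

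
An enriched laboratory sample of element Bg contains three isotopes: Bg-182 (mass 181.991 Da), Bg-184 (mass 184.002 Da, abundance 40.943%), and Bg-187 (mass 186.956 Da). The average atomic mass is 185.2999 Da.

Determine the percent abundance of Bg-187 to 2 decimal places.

50.06%

The remaining 59.057% is split between Bg-182 (fraction x) and Bg-187 (fraction 0.59057 − x).
Substituting: 181.991x + 186.956(0.59057 − x) = 109.96396114
(181.991 − 186.956)x = -0.44664378  ⇒  x = 0.08996, y = 0.50061
Bg-182: 9.00%, Bg-187: 50.06%.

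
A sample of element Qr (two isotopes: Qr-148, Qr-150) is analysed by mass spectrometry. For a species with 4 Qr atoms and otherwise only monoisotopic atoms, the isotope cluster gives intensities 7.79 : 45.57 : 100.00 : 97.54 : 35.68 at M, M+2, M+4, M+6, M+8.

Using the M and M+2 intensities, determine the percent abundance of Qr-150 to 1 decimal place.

59.4%

Let p = fractional abundance of Qr-148. I(M+2)/I(M) = [C(4,1)·p^3·(1−p)] / p^4 = 4·(1−p)/p = 45.57/7.79 = 5.8498
(1−p)/p = 5.8498/4 = 1.4625  ⇒  p = 1/(1 + 1.4625) = 0.4061
Qr-148: 40.6%, Qr-150: 59.4%.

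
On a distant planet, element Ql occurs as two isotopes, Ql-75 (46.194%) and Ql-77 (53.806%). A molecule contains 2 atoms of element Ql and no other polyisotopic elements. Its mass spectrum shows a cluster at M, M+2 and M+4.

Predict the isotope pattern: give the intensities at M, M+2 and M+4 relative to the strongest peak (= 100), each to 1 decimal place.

Expanding (0.46194 + 0.53806)^2:
P(M) = 0.46194^2 = 0.213389
P(M+2) = 2 × 0.46194^1 × 0.53806^1 = 0.497103
P(M+4) = 0.53806^2 = 0.289509
The M+2 peak is largest (0.497103); scaling to 100 gives 42.9 : 100.0 : 58.2.

42.9 : 100.0 : 58.2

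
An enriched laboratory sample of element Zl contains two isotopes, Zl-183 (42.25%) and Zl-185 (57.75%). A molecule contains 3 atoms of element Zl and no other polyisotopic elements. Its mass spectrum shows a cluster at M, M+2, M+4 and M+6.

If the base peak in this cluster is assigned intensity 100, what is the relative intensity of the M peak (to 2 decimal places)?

17.84

Binomial terms of (0.4225 + 0.5775)^3: M 0.0754, M+2 0.3093, M+4 0.4227, M+6 0.1926 → M+4 is the base peak.
P(M+4) = C(3,2) × 0.4225^1 × 0.5775^2 = 3 × 0.4225 × 0.33350625 = 0.422719 (base)
P(M) = C(3,0) × 0.4225^3 × 0.5775^0 = 1 × 0.07541889 × 1.0000 = 0.075419
Relative intensity = 0.075419 / 0.422719 × 100 = 17.84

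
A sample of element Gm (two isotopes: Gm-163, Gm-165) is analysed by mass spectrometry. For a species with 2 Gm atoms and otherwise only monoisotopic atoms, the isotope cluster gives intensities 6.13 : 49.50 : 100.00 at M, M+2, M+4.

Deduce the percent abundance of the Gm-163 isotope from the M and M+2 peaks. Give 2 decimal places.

If p is the fraction of Gm that is Gm-163, then I(M+2)/I(M) = [C(2,1)·p^1·(1−p)] / p^2 = 2·(1−p)/p = 49.50/6.13 = 8.0750
(1−p)/p = 8.0750/2 = 4.0375  ⇒  p = 1/(1 + 4.0375) = 0.1985
Gm-163: 19.85%, Gm-165: 80.15%.

19.85%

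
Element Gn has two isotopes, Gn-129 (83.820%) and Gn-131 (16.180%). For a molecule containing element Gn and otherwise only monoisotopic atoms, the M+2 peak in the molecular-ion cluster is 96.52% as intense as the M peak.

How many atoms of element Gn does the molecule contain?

With n Gn atoms, P(M+2)/P(M) = C(n,1)·p^(n−1)q / p^n = n·q/p = n · 0.16180/0.83820.
n = 0.9652 × 0.83820/0.16180 = 5.00 ≈ 5

5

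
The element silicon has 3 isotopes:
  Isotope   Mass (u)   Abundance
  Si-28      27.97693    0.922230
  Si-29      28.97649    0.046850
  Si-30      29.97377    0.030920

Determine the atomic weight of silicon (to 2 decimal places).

28.09 u

Average mass = Σ (abundance × isotope mass) = 0.922230 × 27.97693 + 0.046850 × 28.97649 + 0.030920 × 29.97377
= 25.801164 + 1.357549 + 0.926789 = 28.085502 u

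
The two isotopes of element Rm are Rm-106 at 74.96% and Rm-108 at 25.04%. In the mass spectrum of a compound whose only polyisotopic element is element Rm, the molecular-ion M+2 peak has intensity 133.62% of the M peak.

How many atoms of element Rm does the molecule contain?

4

The M+2/M ratio from n Rm atoms is n · q/p = n · 0.2504/0.7496.
n = 1.3362 × 0.7496/0.2504 = 4.00 ≈ 4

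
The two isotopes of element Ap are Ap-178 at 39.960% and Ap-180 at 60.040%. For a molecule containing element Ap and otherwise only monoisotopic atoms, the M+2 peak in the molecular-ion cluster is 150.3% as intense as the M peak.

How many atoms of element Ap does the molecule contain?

1

The M+2/M ratio from n Ap atoms is n · q/p = n · 0.60040/0.39960.
n = 1.503 × 0.39960/0.60040 = 1.00 ≈ 1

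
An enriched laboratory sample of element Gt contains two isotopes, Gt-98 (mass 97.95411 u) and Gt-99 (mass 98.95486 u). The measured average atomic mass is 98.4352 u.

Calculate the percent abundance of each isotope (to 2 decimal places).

Let x be the fractional abundance of Gt-98; then Gt-99 has abundance 1 − x.
97.95411·x + 98.95486·(1 − x) = 98.4352
(97.95411 − 98.95486)·x = 98.4352 − 98.95486
x = -0.51966 / -1.00075 = 0.51927 → 51.93% Gt-98, 48.07% Gt-99.

Gt-98: 51.93%, Gt-99: 48.07%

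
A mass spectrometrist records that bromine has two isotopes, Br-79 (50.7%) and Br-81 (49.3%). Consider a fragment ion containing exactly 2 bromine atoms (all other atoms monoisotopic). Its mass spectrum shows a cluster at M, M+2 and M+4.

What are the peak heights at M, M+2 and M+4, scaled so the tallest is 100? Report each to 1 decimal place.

Expanding (0.507 + 0.493)^2:
P(M) = 0.507^2 = 0.257049
P(M+2) = 2 × 0.507^1 × 0.493^1 = 0.499902
P(M+4) = 0.493^2 = 0.243049
The M+2 peak is largest (0.499902); scaling to 100 gives 51.4 : 100.0 : 48.6.

51.4 : 100.0 : 48.6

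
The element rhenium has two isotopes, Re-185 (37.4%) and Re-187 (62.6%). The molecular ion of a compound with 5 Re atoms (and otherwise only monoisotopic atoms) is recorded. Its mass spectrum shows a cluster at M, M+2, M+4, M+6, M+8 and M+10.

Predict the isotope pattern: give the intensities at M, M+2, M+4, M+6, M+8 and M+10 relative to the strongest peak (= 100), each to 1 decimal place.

2.1 : 17.8 : 59.7 : 100.0 : 83.7 : 28.0

The 5 Re atoms are independent, so intensities follow the terms of (0.374 + 0.626)^5.
P(M) = 0.374^5 = 0.007317
P(M+2) = 5 × 0.374^4 × 0.626^1 = 0.061239
P(M+4) = 10 × 0.374^3 × 0.626^2 = 0.205005
P(M+6) = 10 × 0.374^2 × 0.626^3 = 0.343136
P(M+8) = 5 × 0.374^1 × 0.626^4 = 0.287170
P(M+10) = 0.626^5 = 0.096133
The M+6 peak is largest (0.343136); scaling to 100 gives 2.1 : 17.8 : 59.7 : 100.0 : 83.7 : 28.0.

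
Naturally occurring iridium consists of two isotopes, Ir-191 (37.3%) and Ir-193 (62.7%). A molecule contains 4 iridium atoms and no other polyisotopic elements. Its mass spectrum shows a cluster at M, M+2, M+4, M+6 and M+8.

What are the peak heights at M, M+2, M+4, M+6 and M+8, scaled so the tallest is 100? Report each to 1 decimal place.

The 4 Ir atoms are independent, so intensities follow the terms of (0.373 + 0.627)^4.
P(M) = 0.373^4 = 0.019357
P(M+2) = 4 × 0.373^3 × 0.627^1 = 0.130153
P(M+4) = 6 × 0.373^2 × 0.627^2 = 0.328174
P(M+6) = 4 × 0.373^1 × 0.627^3 = 0.367766
P(M+8) = 0.627^4 = 0.154550
The M+6 peak is largest (0.367766); scaling to 100 gives 5.3 : 35.4 : 89.2 : 100.0 : 42.0.

5.3 : 35.4 : 89.2 : 100.0 : 42.0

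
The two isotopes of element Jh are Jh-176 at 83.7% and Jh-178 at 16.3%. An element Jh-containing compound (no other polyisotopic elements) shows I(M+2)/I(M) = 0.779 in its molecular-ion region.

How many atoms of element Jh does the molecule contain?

4

For n independent Jh atoms, I(M+2)/I(M) = n · (abundance Jh-178) / (abundance Jh-176) = n · 0.163/0.837.
n = 0.779 × 0.837/0.163 = 4.00 ≈ 4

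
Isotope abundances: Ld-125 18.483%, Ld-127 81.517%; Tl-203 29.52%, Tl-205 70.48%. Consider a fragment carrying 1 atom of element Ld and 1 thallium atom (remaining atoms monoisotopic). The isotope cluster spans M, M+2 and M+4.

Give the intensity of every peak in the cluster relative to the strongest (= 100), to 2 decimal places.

9.50 : 64.56 : 100.00

Element Ld pattern (n=1): 0.18483 : 0.81517
Thallium pattern (n=1): 0.2952 : 0.7048
Convolve the two distributions (both contribute in 2-u steps):
  M: 0.18483×0.2952 = 0.054562
  M+2: 0.18483×0.7048 + 0.81517×0.2952 = 0.370906
  M+4: 0.81517×0.7048 = 0.574532
Scale to base peak (0.574532) = 100: 9.50 : 64.56 : 100.00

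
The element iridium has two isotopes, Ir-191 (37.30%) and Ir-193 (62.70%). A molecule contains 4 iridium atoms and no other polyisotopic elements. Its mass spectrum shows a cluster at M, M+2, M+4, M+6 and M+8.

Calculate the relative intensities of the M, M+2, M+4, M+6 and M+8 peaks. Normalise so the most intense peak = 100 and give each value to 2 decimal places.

5.26 : 35.39 : 89.23 : 100.00 : 42.02

Expanding (0.3730 + 0.6270)^4:
P(M) = 0.3730^4 = 0.019357
P(M+2) = 4 × 0.3730^3 × 0.6270^1 = 0.130153
P(M+4) = 6 × 0.3730^2 × 0.6270^2 = 0.328174
P(M+6) = 4 × 0.3730^1 × 0.6270^3 = 0.367766
P(M+8) = 0.6270^4 = 0.154550
The M+6 peak is largest (0.367766); scaling to 100 gives 5.26 : 35.39 : 89.23 : 100.00 : 42.02.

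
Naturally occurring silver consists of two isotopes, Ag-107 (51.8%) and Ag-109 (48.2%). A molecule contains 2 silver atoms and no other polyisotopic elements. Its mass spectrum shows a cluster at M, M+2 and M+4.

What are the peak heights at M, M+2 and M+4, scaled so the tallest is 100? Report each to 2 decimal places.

Expanding (0.518 + 0.482)^2:
P(M) = 0.518^2 = 0.268324
P(M+2) = 2 × 0.518^1 × 0.482^1 = 0.499352
P(M+4) = 0.482^2 = 0.232324
The M+2 peak is largest (0.499352); scaling to 100 gives 53.73 : 100.00 : 46.53.

53.73 : 100.00 : 46.53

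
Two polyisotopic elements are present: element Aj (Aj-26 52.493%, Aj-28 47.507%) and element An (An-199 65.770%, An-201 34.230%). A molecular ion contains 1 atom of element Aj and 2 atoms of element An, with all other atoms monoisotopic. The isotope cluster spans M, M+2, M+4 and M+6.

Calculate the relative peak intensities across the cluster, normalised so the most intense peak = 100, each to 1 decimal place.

51.4 : 100.0 : 62.3 : 12.6

Element Aj pattern (n=1): 0.52493 : 0.47507
Element An pattern (n=2): 0.43256929 : 0.45026142 : 0.11716929
Convolve the two distributions (both contribute in 2-u steps):
  M: 0.52493×0.43256929 = 0.227069
  M+2: 0.52493×0.45026142 + 0.47507×0.43256929 = 0.441856
  M+4: 0.52493×0.11716929 + 0.47507×0.45026142 = 0.275411
  M+6: 0.47507×0.11716929 = 0.055664
Scale to base peak (0.441856) = 100: 51.4 : 100.0 : 62.3 : 12.6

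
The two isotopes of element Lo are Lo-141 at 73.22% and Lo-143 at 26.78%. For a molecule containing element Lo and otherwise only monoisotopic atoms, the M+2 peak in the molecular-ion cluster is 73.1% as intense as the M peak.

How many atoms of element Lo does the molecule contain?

The M+2/M ratio from n Lo atoms is n · q/p = n · 0.2678/0.7322.
n = 0.731 × 0.7322/0.2678 = 2.00 ≈ 2

2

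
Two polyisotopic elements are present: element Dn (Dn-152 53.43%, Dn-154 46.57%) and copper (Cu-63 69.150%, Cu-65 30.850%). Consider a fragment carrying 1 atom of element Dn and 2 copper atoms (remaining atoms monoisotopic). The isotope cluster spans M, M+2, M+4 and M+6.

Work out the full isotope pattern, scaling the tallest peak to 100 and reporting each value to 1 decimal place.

56.7 : 100.0 : 55.4 : 9.8

Element Dn pattern (n=1): 0.5343 : 0.4657
Copper pattern (n=2): 0.47817225 : 0.4266555 : 0.09517225
Convolve the two distributions (both contribute in 2-u steps):
  M: 0.5343×0.47817225 = 0.255487
  M+2: 0.5343×0.4266555 + 0.4657×0.47817225 = 0.450647
  M+4: 0.5343×0.09517225 + 0.4657×0.4266555 = 0.249544
  M+6: 0.4657×0.09517225 = 0.044322
Scale to base peak (0.450647) = 100: 56.7 : 100.0 : 55.4 : 9.8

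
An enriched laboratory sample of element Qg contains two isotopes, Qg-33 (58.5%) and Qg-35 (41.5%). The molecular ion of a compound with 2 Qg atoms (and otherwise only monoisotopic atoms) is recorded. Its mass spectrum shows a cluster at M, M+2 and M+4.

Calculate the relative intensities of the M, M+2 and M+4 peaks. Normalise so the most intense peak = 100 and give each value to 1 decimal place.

70.5 : 100.0 : 35.5

Each Qg atom is independently Qg-33 (p = 0.585) or Qg-35 (q = 0.415); the cluster is the binomial expansion (p + q)^2.
P(M) = 0.585^2 = 0.342225
P(M+2) = 2 × 0.585^1 × 0.415^1 = 0.485550
P(M+4) = 0.415^2 = 0.172225
The M+2 peak is largest (0.485550); scaling to 100 gives 70.5 : 100.0 : 35.5.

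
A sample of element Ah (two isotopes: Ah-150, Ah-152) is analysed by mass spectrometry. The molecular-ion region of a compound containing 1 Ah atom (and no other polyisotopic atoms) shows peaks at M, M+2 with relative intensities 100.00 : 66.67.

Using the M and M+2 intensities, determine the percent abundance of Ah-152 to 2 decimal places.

If p is the fraction of Ah that is Ah-150, then I(M+2)/I(M) = [C(1,1)·p^0·(1−p)] / p^1 = 1·(1−p)/p = 66.67/100.00 = 0.6667
(1−p)/p = 0.6667/1 = 0.6667  ⇒  p = 1/(1 + 0.6667) = 0.6000
Ah-150: 60.00%, Ah-152: 40.00%.

40.00%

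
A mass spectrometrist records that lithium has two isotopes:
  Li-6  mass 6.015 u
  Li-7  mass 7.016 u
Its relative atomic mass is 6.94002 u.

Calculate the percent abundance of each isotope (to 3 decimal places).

Writing the weighted mean with unknown fraction x of Li-6:
6.015·x + 7.016·(1 − x) = 6.94002
(6.015 − 7.016)·x = 6.94002 − 7.016
x = -0.07598 / -1.001 = 0.07590 → 7.590% Li-6, 92.410% Li-7.

Li-6: 7.590%, Li-7: 92.410%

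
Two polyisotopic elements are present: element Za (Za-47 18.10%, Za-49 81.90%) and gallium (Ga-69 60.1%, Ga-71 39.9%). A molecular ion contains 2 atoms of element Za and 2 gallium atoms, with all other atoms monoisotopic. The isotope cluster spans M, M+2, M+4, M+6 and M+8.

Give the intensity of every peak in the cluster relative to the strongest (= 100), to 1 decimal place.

3.0 : 31.5 : 100.0 : 94.7 : 27.4

Element Za pattern (n=2): 0.032761 : 0.296478 : 0.670761
Gallium pattern (n=2): 0.361201 : 0.479598 : 0.159201
Convolve the two distributions (both contribute in 2-u steps):
  M: 0.032761×0.361201 = 0.011833
  M+2: 0.032761×0.479598 + 0.296478×0.361201 = 0.122800
  M+4: 0.032761×0.159201 + 0.296478×0.479598 + 0.670761×0.361201 = 0.389685
  M+6: 0.296478×0.159201 + 0.670761×0.479598 = 0.368895
  M+8: 0.670761×0.159201 = 0.106786
Scale to base peak (0.389685) = 100: 3.0 : 31.5 : 100.0 : 94.7 : 27.4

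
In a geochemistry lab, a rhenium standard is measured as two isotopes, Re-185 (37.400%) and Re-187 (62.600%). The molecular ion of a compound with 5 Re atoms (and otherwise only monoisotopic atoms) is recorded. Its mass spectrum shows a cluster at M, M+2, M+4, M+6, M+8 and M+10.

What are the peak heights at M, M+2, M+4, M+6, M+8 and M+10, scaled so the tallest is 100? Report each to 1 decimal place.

2.1 : 17.8 : 59.7 : 100.0 : 83.7 : 28.0

Each Re atom is independently Re-185 (p = 0.37400) or Re-187 (q = 0.62600); the cluster is the binomial expansion (p + q)^5.
P(M) = 0.37400^5 = 0.007317
P(M+2) = 5 × 0.37400^4 × 0.62600^1 = 0.061239
P(M+4) = 10 × 0.37400^3 × 0.62600^2 = 0.205005
P(M+6) = 10 × 0.37400^2 × 0.62600^3 = 0.343136
P(M+8) = 5 × 0.37400^1 × 0.62600^4 = 0.287170
P(M+10) = 0.62600^5 = 0.096133
The M+6 peak is largest (0.343136); scaling to 100 gives 2.1 : 17.8 : 59.7 : 100.0 : 83.7 : 28.0.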